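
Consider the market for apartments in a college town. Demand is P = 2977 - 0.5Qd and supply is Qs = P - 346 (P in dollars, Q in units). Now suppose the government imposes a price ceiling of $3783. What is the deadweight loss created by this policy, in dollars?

Rearranging demand gives Qd = 5954 - 2P. Equilibrium: 5954 - 2P = P - 346, so 6300 = 3P and P* = 2100, Q* = 1754.
The ceiling of 3783 is above the equilibrium price 2100, so it is not binding; the market clears at P* = 2100, Q* = 1754.
Since the control does not bind, no trades are prevented and deadweight loss is zero.

0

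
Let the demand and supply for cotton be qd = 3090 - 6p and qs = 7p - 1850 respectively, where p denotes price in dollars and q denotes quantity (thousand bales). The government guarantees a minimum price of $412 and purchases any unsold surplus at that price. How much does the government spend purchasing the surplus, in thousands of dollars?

171392

Without the control the market clears where 3090 - 6p = 7p - 1850, i.e. p* = 380 and q* = 810.
Since 412 > 380, the floor is binding.
At p = 412: qd = 3090 - 6·412 = 618 and qs = 7·412 - 1850 = 1034.
Surplus = qs - qd = 416.
Government expenditure = surplus × support price = 416 × 412 = 171392.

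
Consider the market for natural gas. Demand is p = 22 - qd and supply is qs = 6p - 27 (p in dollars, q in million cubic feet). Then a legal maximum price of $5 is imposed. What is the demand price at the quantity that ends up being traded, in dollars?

19

Rearranging demand gives qd = 22 - p. Without the control the market clears where 22 - p = 6p - 27, i.e. p* = 7 and q* = 15.
Because the ceiling (5) lies below the market-clearing price, it is binding.
At p = 5: qd = 22 - 5 = 17 and qs = 6·5 - 27 = 3.
Only 3 units reach the market. On the demand curve, the marginal buyer's willingness to pay at q = 3 is (22 - 3) = 19.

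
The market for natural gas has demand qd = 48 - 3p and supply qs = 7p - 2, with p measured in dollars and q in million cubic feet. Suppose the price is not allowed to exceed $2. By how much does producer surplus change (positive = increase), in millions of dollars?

Without the control the market clears where 48 - 3p = 7p - 2, i.e. p* = 5 and q* = 33.
The ceiling of 2 is below the equilibrium price 5, so it binds.
At p = 2: qd = 48 - 3·2 = 42 and qs = 7·2 - 2 = 12.
Producer surplus without the control is ½ · (5 - 2/7) · 33 = 1089/14.
With the ceiling, producers sell 12 units at 2, so PS = ½ · (2 - 2/7) · 12 = 72/7.
Change in producer surplus = 72/7 - 1089/14 = -67.5.

-67.5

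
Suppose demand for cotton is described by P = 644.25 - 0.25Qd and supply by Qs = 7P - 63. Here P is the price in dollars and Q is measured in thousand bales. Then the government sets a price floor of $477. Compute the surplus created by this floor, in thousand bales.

Rearranging demand gives Qd = 2577 - 4P. Equilibrium: 2577 - 4P = 7P - 63, so 2640 = 11P and P* = 240, Q* = 1617.
Since 477 > 240, the floor is binding.
At P = 477: Qd = 2577 - 4·477 = 669 and Qs = 7·477 - 63 = 3276.
Surplus = Qs - Qd = 3276 - 669 = 2607.

2607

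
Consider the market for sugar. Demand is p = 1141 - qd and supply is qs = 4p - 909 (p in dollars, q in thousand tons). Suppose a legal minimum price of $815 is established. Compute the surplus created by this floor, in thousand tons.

Rearranging demand gives qd = 1141 - p. Without the control the market clears where 1141 - p = 4p - 909, i.e. p* = 410 and q* = 731.
Because the floor (815) lies above the market-clearing price, it is binding.
At p = 815: qd = 1141 - 815 = 326 and qs = 4·815 - 909 = 2351.
Surplus = qs - qd = 2351 - 326 = 2025.

2025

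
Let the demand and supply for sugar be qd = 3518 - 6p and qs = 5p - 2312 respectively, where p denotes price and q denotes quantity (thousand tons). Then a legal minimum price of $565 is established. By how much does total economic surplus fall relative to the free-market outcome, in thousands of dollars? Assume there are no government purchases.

In a free market, 3518 - 6p = 5p - 2312 gives the equilibrium p* = 530, q* = 338.
Because the floor (565) lies above the market-clearing price, it is binding.
At p = 565: qd = 3518 - 6·565 = 128 and qs = 5·565 - 2312 = 513.
Quantity traded falls to 128. At q = 128 the demand price is (3518 - 128)/6 = 565 and the supply price is (2312 + 128)/5 = 488.
Deadweight loss = ½ · (565 - 488) · (338 - 128) = ½ · 77 · 210 = 8085.

8085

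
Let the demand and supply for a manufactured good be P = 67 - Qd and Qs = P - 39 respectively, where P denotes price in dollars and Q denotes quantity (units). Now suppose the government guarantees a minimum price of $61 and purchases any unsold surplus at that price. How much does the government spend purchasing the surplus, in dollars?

976

Rearranging demand gives Qd = 67 - P. Without the control the market clears where 67 - P = P - 39, i.e. P* = 53 and Q* = 14.
Since 61 > 53, the floor is binding.
At P = 61: Qd = 67 - 61 = 6 and Qs = 61 - 39 = 22.
Surplus = Qs - Qd = 16.
Government expenditure = surplus × support price = 16 × 61 = 976.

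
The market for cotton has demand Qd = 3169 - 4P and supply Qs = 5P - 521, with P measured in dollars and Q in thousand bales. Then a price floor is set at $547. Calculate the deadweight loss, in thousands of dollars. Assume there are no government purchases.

67568.4

Equilibrium: 3169 - 4P = 5P - 521, so 3690 = 9P and P* = 410, Q* = 1529.
The floor of 547 is above the equilibrium price 410, so it binds.
At P = 547: Qd = 3169 - 4·547 = 981 and Qs = 5·547 - 521 = 2214.
Quantity traded falls to 981. At Q = 981 the demand price is (3169 - 981)/4 = 547 and the supply price is (521 + 981)/5 = 300.4.
Deadweight loss = ½ · (547 - 300.4) · (1529 - 981) = ½ · 246.6 · 548 = 67568.4.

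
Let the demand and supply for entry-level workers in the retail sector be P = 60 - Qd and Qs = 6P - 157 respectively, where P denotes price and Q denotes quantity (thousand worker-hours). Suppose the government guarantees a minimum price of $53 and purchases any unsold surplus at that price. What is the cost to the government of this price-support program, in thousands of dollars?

8162

Rearranging demand gives Qd = 60 - P. Without the control the market clears where 60 - P = 6P - 157, i.e. P* = 31 and Q* = 29.
Because the floor (53) lies above the market-clearing price, it is binding.
At P = 53: Qd = 60 - 53 = 7 and Qs = 6·53 - 157 = 161.
Surplus = Qs - Qd = 154.
Government expenditure = surplus × support price = 154 × 53 = 8162.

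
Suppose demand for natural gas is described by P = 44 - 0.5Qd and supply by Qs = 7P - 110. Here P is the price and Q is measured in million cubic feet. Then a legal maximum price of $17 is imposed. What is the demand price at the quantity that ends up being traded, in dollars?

39.5

Rearranging demand gives Qd = 88 - 2P. Without the control the market clears where 88 - 2P = 7P - 110, i.e. P* = 22 and Q* = 44.
Since 17 < 22, the ceiling is binding.
At P = 17: Qd = 88 - 2·17 = 54 and Qs = 7·17 - 110 = 9.
Only 9 units reach the market. On the demand curve, the marginal buyer's willingness to pay at Q = 9 is (88 - 9)/2 = 39.5.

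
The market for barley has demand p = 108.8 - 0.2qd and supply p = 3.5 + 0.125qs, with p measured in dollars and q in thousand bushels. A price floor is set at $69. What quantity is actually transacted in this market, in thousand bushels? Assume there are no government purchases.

Rearranging demand gives qd = 544 - 5p; rearranging supply gives qs = 8p - 28. In a free market, 544 - 5p = 8p - 28 gives the equilibrium p* = 44, q* = 324.
Because the floor (69) lies above the market-clearing price, it is binding.
At p = 69: qd = 544 - 5·69 = 199 and qs = 8·69 - 28 = 524.
The quantity actually transacted is the short side, demand: 199.

199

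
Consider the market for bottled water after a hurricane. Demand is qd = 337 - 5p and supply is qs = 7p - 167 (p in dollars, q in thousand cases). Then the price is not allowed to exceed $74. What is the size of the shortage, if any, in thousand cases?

0

Equilibrium: 337 - 5p = 7p - 167, so 504 = 12p and p* = 42, q* = 127.
The ceiling of 74 is above the equilibrium price 42, so it is not binding; the market clears at p* = 42, q* = 127.
Since the control does not bind, there is no shortage.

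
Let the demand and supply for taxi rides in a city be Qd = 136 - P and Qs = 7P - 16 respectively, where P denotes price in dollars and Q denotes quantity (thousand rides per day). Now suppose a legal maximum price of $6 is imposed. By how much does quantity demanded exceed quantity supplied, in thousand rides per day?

Without the control the market clears where 136 - P = 7P - 16, i.e. P* = 19 and Q* = 117.
Since 6 < 19, the ceiling is binding.
At P = 6: Qd = 136 - 6 = 130 and Qs = 7·6 - 16 = 26.
Shortage = Qd - Qs = 130 - 26 = 104.

104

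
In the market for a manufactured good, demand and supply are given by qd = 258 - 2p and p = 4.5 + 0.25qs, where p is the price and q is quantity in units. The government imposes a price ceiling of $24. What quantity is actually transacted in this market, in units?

Rearranging supply gives qs = 4p - 18. Without the control the market clears where 258 - 2p = 4p - 18, i.e. p* = 46 and q* = 166.
Since 24 < 46, the ceiling is binding.
At p = 24: qd = 258 - 2·24 = 210 and qs = 4·24 - 18 = 78.
The quantity actually transacted is the short side, supply: 78.

78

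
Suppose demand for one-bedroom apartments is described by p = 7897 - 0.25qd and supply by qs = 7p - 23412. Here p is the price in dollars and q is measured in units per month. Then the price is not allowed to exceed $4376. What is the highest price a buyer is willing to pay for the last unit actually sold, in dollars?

6092

Rearranging demand gives qd = 31588 - 4p. Equilibrium: 31588 - 4p = 7p - 23412, so 55000 = 11p and p* = 5000, q* = 11588.
Since 4376 < 5000, the ceiling is binding.
At p = 4376: qd = 31588 - 4·4376 = 14084 and qs = 7·4376 - 23412 = 7220.
Only 7220 units reach the market. On the demand curve, the marginal buyer's willingness to pay at q = 7220 is (31588 - 7220)/4 = 6092.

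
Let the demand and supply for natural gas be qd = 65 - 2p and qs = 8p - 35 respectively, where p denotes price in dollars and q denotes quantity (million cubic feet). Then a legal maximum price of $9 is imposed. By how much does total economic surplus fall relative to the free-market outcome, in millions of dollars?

20

Equilibrium: 65 - 2p = 8p - 35, so 100 = 10p and p* = 10, q* = 45.
The ceiling of 9 is below the equilibrium price 10, so it binds.
At p = 9: qd = 65 - 2·9 = 47 and qs = 8·9 - 35 = 37.
Quantity traded falls to 37. At q = 37 the demand price is (65 - 37)/2 = 14 and the supply price is (35 + 37)/8 = 9.
Deadweight loss = ½ · (14 - 9) · (45 - 37) = ½ · 5 · 8 = 20.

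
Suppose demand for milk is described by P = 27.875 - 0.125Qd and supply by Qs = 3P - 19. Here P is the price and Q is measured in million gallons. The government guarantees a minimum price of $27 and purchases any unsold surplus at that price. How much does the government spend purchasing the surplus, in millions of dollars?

Rearranging demand gives Qd = 223 - 8P. Setting quantity demanded equal to quantity supplied, 223 - 8P = 3P - 19, gives P* = 22 and Q* = 47.
Since 27 > 22, the floor is binding.
At P = 27: Qd = 223 - 8·27 = 7 and Qs = 3·27 - 19 = 62.
Surplus = Qs - Qd = 55.
Government expenditure = surplus × support price = 55 × 27 = 1485.

1485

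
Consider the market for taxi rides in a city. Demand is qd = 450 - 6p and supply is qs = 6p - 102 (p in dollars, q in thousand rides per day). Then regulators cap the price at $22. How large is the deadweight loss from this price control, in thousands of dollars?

3456

Without the control the market clears where 450 - 6p = 6p - 102, i.e. p* = 46 and q* = 174.
Since 22 < 46, the ceiling is binding.
At p = 22: qd = 450 - 6·22 = 318 and qs = 6·22 - 102 = 30.
Quantity traded falls to 30. At q = 30 the demand price is (450 - 30)/6 = 70 and the supply price is (102 + 30)/6 = 22.
Deadweight loss = ½ · (70 - 22) · (174 - 30) = ½ · 48 · 144 = 3456.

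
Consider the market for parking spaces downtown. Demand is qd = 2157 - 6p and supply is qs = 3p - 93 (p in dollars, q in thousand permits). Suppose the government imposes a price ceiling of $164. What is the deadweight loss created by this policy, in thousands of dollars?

16641

Setting quantity demanded equal to quantity supplied, 2157 - 6p = 3p - 93, gives p* = 250 and q* = 657.
The ceiling of 164 is below the equilibrium price 250, so it binds.
At p = 164: qd = 2157 - 6·164 = 1173 and qs = 3·164 - 93 = 399.
Quantity traded falls to 399. At q = 399 the demand price is (2157 - 399)/6 = 293 and the supply price is (93 + 399)/3 = 164.
Deadweight loss = ½ · (293 - 164) · (657 - 399) = ½ · 129 · 258 = 16641.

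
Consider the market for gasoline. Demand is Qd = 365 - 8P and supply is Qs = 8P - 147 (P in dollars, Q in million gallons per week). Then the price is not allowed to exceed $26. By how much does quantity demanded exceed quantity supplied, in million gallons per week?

Equilibrium: 365 - 8P = 8P - 147, so 512 = 16P and P* = 32, Q* = 109.
Since 26 < 32, the ceiling is binding.
At P = 26: Qd = 365 - 8·26 = 157 and Qs = 8·26 - 147 = 61.
Shortage = Qd - Qs = 157 - 61 = 96.

96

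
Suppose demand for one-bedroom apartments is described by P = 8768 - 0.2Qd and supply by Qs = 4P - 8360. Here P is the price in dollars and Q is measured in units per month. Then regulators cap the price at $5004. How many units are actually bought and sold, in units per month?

Rearranging demand gives Qd = 43840 - 5P. Setting quantity demanded equal to quantity supplied, 43840 - 5P = 4P - 8360, gives P* = 5800 and Q* = 14840.
Because the ceiling (5004) lies below the market-clearing price, it is binding.
At P = 5004: Qd = 43840 - 5·5004 = 18820 and Qs = 4·5004 - 8360 = 11656.
The quantity actually transacted is the short side, supply: 11656.

11656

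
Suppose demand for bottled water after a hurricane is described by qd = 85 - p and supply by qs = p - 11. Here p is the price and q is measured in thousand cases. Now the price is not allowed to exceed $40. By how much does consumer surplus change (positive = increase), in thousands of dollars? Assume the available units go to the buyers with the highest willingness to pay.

Setting quantity demanded equal to quantity supplied, 85 - p = p - 11, gives p* = 48 and q* = 37.
The ceiling of 40 is below the equilibrium price 48, so it binds.
At p = 40: qd = 85 - 40 = 45 and qs = 40 - 11 = 29.
Consumer surplus without the control is ½ · (85 - 48) · 37 = 684.5.
With the ceiling, 29 units are sold at 40 (assume they go to the highest-value buyers). The demand price at q = 29 is 56, so CS = ½ · [(85 - 40) + (56 - 40)] · 29 = 884.5.
Change in consumer surplus = 884.5 - 684.5 = 200.

200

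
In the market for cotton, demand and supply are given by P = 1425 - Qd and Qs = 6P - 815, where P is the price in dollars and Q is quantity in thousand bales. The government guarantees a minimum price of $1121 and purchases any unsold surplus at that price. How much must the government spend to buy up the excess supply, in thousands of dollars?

6285447

Rearranging demand gives Qd = 1425 - P. Without the control the market clears where 1425 - P = 6P - 815, i.e. P* = 320 and Q* = 1105.
Because the floor (1121) lies above the market-clearing price, it is binding.
At P = 1121: Qd = 1425 - 1121 = 304 and Qs = 6·1121 - 815 = 5911.
Surplus = Qs - Qd = 5607.
Government expenditure = surplus × support price = 5607 × 1121 = 6285447.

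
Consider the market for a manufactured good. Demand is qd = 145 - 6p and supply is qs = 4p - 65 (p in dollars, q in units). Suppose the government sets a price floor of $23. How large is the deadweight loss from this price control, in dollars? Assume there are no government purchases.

30

Without the control the market clears where 145 - 6p = 4p - 65, i.e. p* = 21 and q* = 19.
Because the floor (23) lies above the market-clearing price, it is binding.
At p = 23: qd = 145 - 6·23 = 7 and qs = 4·23 - 65 = 27.
Quantity traded falls to 7. At q = 7 the demand price is (145 - 7)/6 = 23 and the supply price is (65 + 7)/4 = 18.
Deadweight loss = ½ · (23 - 18) · (19 - 7) = ½ · 5 · 12 = 30.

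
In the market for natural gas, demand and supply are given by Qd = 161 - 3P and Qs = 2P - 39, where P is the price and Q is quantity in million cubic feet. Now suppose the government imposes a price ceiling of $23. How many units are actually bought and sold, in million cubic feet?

7

Setting quantity demanded equal to quantity supplied, 161 - 3P = 2P - 39, gives P* = 40 and Q* = 41.
Because the ceiling (23) lies below the market-clearing price, it is binding.
At P = 23: Qd = 161 - 3·23 = 92 and Qs = 2·23 - 39 = 7.
The quantity actually transacted is the short side, supply: 7.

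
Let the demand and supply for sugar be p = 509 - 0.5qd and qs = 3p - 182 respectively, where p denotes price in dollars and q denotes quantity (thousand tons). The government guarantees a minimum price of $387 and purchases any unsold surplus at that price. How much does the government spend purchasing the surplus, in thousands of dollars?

284445

Rearranging demand gives qd = 1018 - 2p. In a free market, 1018 - 2p = 3p - 182 gives the equilibrium p* = 240, q* = 538.
Because the floor (387) lies above the market-clearing price, it is binding.
At p = 387: qd = 1018 - 2·387 = 244 and qs = 3·387 - 182 = 979.
Surplus = qs - qd = 735.
Government expenditure = surplus × support price = 735 × 387 = 284445.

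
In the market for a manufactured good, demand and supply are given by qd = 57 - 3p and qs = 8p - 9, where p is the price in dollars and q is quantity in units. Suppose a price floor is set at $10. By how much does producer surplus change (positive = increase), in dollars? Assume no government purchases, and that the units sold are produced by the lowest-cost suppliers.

99

Without the control the market clears where 57 - 3p = 8p - 9, i.e. p* = 6 and q* = 39.
Because the floor (10) lies above the market-clearing price, it is binding.
At p = 10: qd = 57 - 3·10 = 27 and qs = 8·10 - 9 = 71.
Producer surplus without the control is ½ · (6 - 1.125) · 39 = 95.0625.
With the floor, 27 units are sold at 10. The supply price at q = 27 is 4.5, so PS = ½ · [(10 - 1.125) + (10 - 4.5)] · 27 = 194.0625.
Change in producer surplus = 194.0625 - 95.0625 = 99.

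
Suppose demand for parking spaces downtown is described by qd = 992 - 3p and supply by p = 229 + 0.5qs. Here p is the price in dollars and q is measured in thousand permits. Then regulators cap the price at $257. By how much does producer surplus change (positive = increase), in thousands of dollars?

Rearranging supply gives qs = 2p - 458. Equilibrium: 992 - 3p = 2p - 458, so 1450 = 5p and p* = 290, q* = 122.
Because the ceiling (257) lies below the market-clearing price, it is binding.
At p = 257: qd = 992 - 3·257 = 221 and qs = 2·257 - 458 = 56.
Producer surplus without the control is ½ · (290 - 229) · 122 = 3721.
With the ceiling, producers sell 56 units at 257, so PS = ½ · (257 - 229) · 56 = 784.
Change in producer surplus = 784 - 3721 = -2937.

-2937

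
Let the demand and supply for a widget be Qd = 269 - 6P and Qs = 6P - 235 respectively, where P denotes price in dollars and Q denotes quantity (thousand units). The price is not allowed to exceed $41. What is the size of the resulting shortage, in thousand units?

12

Setting quantity demanded equal to quantity supplied, 269 - 6P = 6P - 235, gives P* = 42 and Q* = 17.
Because the ceiling (41) lies below the market-clearing price, it is binding.
At P = 41: Qd = 269 - 6·41 = 23 and Qs = 6·41 - 235 = 11.
Shortage = Qd - Qs = 23 - 11 = 12.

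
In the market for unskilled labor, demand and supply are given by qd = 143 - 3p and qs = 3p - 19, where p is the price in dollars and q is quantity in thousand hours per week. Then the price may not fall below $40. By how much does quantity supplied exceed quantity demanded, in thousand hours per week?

In a free market, 143 - 3p = 3p - 19 gives the equilibrium p* = 27, q* = 62.
Because the floor (40) lies above the market-clearing price, it is binding.
At p = 40: qd = 143 - 3·40 = 23 and qs = 3·40 - 19 = 101.
Surplus = qs - qd = 101 - 23 = 78.

78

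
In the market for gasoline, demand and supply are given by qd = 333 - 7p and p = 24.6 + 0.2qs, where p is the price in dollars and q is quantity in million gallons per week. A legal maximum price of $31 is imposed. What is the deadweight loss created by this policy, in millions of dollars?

Rearranging supply gives qs = 5p - 123. In a free market, 333 - 7p = 5p - 123 gives the equilibrium p* = 38, q* = 67.
The ceiling of 31 is below the equilibrium price 38, so it binds.
At p = 31: qd = 333 - 7·31 = 116 and qs = 5·31 - 123 = 32.
Quantity traded falls to 32. At q = 32 the demand price is (333 - 32)/7 = 43 and the supply price is (123 + 32)/5 = 31.
Deadweight loss = ½ · (43 - 31) · (67 - 32) = ½ · 12 · 35 = 210.

210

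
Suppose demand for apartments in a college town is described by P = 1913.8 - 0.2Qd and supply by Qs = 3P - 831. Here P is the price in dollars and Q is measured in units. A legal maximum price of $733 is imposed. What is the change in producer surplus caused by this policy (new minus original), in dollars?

Rearranging demand gives Qd = 9569 - 5P. In a free market, 9569 - 5P = 3P - 831 gives the equilibrium P* = 1300, Q* = 3069.
The ceiling of 733 is below the equilibrium price 1300, so it binds.
At P = 733: Qd = 9569 - 5·733 = 5904 and Qs = 3·733 - 831 = 1368.
Producer surplus without the control is ½ · (1300 - 277) · 3069 = 1569793.5.
With the ceiling, producers sell 1368 units at 733, so PS = ½ · (733 - 277) · 1368 = 311904.
Change in producer surplus = 311904 - 1569793.5 = -1257889.5.

-1257889.5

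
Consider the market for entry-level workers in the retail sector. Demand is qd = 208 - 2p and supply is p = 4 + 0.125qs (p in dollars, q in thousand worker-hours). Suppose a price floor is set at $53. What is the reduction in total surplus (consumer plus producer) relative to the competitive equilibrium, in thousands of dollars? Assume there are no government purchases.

1051.25

Rearranging supply gives qs = 8p - 32. Setting quantity demanded equal to quantity supplied, 208 - 2p = 8p - 32, gives p* = 24 and q* = 160.
Since 53 > 24, the floor is binding.
At p = 53: qd = 208 - 2·53 = 102 and qs = 8·53 - 32 = 392.
Quantity traded falls to 102. At q = 102 the demand price is (208 - 102)/2 = 53 and the supply price is (32 + 102)/8 = 16.75.
Deadweight loss = ½ · (53 - 16.75) · (160 - 102) = ½ · 36.25 · 58 = 1051.25.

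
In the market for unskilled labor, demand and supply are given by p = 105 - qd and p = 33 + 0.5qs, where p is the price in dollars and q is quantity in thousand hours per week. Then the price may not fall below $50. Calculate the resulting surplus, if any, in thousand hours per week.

Rearranging demand gives qd = 105 - p; rearranging supply gives qs = 2p - 66. Setting quantity demanded equal to quantity supplied, 105 - p = 2p - 66, gives p* = 57 and q* = 48.
Since 50 is below p* = 57, the floor does not bind and the free-market outcome prevails.
Since the control does not bind, there is no surplus.

0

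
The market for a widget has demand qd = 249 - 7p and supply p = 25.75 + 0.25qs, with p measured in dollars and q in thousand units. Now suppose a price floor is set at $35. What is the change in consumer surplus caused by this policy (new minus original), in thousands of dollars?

Rearranging supply gives qs = 4p - 103. Equilibrium: 249 - 7p = 4p - 103, so 352 = 11p and p* = 32, q* = 25.
Since 35 > 32, the floor is binding.
At p = 35: qd = 249 - 7·35 = 4 and qs = 4·35 - 103 = 37.
Consumer surplus without the control is ½ · (249/7 - 32) · 25 = 625/14.
With the floor, consumers buy 4 units at 35, so CS = ½ · (249/7 - 35) · 4 = 8/7.
Change in consumer surplus = 8/7 - 625/14 = -43.5.

-43.5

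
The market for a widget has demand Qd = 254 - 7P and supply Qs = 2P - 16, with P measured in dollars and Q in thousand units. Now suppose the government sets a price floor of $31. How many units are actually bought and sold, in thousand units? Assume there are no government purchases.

37

Without the control the market clears where 254 - 7P = 2P - 16, i.e. P* = 30 and Q* = 44.
Because the floor (31) lies above the market-clearing price, it is binding.
At P = 31: Qd = 254 - 7·31 = 37 and Qs = 2·31 - 16 = 46.
The quantity actually transacted is the short side, demand: 37.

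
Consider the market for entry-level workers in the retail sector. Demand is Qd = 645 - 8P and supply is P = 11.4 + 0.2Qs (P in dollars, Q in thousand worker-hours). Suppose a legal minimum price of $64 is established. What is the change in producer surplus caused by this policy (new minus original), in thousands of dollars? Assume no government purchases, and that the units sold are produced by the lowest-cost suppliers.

690

Rearranging supply gives Qs = 5P - 57. Without the control the market clears where 645 - 8P = 5P - 57, i.e. P* = 54 and Q* = 213.
Since 64 > 54, the floor is binding.
At P = 64: Qd = 645 - 8·64 = 133 and Qs = 5·64 - 57 = 263.
Producer surplus without the control is ½ · (54 - 11.4) · 213 = 4536.9.
With the floor, 133 units are sold at 64. The supply price at Q = 133 is 38, so PS = ½ · [(64 - 11.4) + (64 - 38)] · 133 = 5226.9.
Change in producer surplus = 5226.9 - 4536.9 = 690.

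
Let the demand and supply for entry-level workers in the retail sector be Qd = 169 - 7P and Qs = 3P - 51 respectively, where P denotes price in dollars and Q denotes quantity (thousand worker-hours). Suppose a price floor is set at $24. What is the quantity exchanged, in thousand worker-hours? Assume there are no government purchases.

In a free market, 169 - 7P = 3P - 51 gives the equilibrium P* = 22, Q* = 15.
Since 24 > 22, the floor is binding.
At P = 24: Qd = 169 - 7·24 = 1 and Qs = 3·24 - 51 = 21.
The quantity actually transacted is the short side, demand: 1.

1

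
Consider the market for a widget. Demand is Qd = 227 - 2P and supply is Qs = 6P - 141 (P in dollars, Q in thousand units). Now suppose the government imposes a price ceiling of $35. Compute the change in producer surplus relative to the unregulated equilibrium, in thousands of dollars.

In a free market, 227 - 2P = 6P - 141 gives the equilibrium P* = 46, Q* = 135.
Since 35 < 46, the ceiling is binding.
At P = 35: Qd = 227 - 2·35 = 157 and Qs = 6·35 - 141 = 69.
Producer surplus without the control is ½ · (46 - 23.5) · 135 = 1518.75.
With the ceiling, producers sell 69 units at 35, so PS = ½ · (35 - 23.5) · 69 = 396.75.
Change in producer surplus = 396.75 - 1518.75 = -1122.

-1122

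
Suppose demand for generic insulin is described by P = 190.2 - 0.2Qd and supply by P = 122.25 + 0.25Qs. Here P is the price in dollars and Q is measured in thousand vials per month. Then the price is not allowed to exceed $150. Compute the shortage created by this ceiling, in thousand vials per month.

Rearranging demand gives Qd = 951 - 5P; rearranging supply gives Qs = 4P - 489. Without the control the market clears where 951 - 5P = 4P - 489, i.e. P* = 160 and Q* = 151.
Since 150 < 160, the ceiling is binding.
At P = 150: Qd = 951 - 5·150 = 201 and Qs = 4·150 - 489 = 111.
Shortage = Qd - Qs = 201 - 111 = 90.

90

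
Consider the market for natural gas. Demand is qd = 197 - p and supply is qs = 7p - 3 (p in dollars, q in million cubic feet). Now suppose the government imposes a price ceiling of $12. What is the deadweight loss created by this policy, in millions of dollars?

4732

Without the control the market clears where 197 - p = 7p - 3, i.e. p* = 25 and q* = 172.
Because the ceiling (12) lies below the market-clearing price, it is binding.
At p = 12: qd = 197 - 12 = 185 and qs = 7·12 - 3 = 81.
Quantity traded falls to 81. At q = 81 the demand price is 197 - 81 = 116 and the supply price is (3 + 81)/7 = 12.
Deadweight loss = ½ · (116 - 12) · (172 - 81) = ½ · 104 · 91 = 4732.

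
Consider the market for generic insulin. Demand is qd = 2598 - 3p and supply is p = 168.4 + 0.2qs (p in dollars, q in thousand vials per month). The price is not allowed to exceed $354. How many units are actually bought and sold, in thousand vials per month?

928

Rearranging supply gives qs = 5p - 842. In a free market, 2598 - 3p = 5p - 842 gives the equilibrium p* = 430, q* = 1308.
Since 354 < 430, the ceiling is binding.
At p = 354: qd = 2598 - 3·354 = 1536 and qs = 5·354 - 842 = 928.
The quantity actually transacted is the short side, supply: 928.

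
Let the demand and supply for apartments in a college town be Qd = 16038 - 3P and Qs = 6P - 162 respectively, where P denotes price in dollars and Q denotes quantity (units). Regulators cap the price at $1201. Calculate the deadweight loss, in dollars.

3229209

Setting quantity demanded equal to quantity supplied, 16038 - 3P = 6P - 162, gives P* = 1800 and Q* = 10638.
The ceiling of 1201 is below the equilibrium price 1800, so it binds.
At P = 1201: Qd = 16038 - 3·1201 = 12435 and Qs = 6·1201 - 162 = 7044.
Quantity traded falls to 7044. At Q = 7044 the demand price is (16038 - 7044)/3 = 2998 and the supply price is (162 + 7044)/6 = 1201.
Deadweight loss = ½ · (2998 - 1201) · (10638 - 7044) = ½ · 1797 · 3594 = 3229209.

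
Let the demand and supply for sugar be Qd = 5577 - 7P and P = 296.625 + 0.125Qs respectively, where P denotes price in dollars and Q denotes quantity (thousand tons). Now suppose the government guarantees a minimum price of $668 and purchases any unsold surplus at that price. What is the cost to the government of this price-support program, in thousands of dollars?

Rearranging supply gives Qs = 8P - 2373. In a free market, 5577 - 7P = 8P - 2373 gives the equilibrium P* = 530, Q* = 1867.
The floor of 668 is above the equilibrium price 530, so it binds.
At P = 668: Qd = 5577 - 7·668 = 901 and Qs = 8·668 - 2373 = 2971.
Surplus = Qs - Qd = 2070.
Government expenditure = surplus × support price = 2070 × 668 = 1382760.

1382760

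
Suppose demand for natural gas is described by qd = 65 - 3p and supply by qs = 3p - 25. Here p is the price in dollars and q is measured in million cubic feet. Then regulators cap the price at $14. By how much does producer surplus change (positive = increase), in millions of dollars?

-18.5

Setting quantity demanded equal to quantity supplied, 65 - 3p = 3p - 25, gives p* = 15 and q* = 20.
Since 14 < 15, the ceiling is binding.
At p = 14: qd = 65 - 3·14 = 23 and qs = 3·14 - 25 = 17.
Producer surplus without the control is ½ · (15 - 25/3) · 20 = 200/3.
With the ceiling, producers sell 17 units at 14, so PS = ½ · (14 - 25/3) · 17 = 289/6.
Change in producer surplus = 289/6 - 200/3 = -18.5.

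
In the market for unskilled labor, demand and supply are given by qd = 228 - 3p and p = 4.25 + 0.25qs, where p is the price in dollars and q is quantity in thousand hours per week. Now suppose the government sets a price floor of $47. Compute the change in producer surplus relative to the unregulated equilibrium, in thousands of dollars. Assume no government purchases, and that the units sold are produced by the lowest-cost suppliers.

882

Rearranging supply gives qs = 4p - 17. In a free market, 228 - 3p = 4p - 17 gives the equilibrium p* = 35, q* = 123.
The floor of 47 is above the equilibrium price 35, so it binds.
At p = 47: qd = 228 - 3·47 = 87 and qs = 4·47 - 17 = 171.
Producer surplus without the control is ½ · (35 - 4.25) · 123 = 1891.125.
With the floor, 87 units are sold at 47. The supply price at q = 87 is 26, so PS = ½ · [(47 - 4.25) + (47 - 26)] · 87 = 2773.125.
Change in producer surplus = 2773.125 - 1891.125 = 882.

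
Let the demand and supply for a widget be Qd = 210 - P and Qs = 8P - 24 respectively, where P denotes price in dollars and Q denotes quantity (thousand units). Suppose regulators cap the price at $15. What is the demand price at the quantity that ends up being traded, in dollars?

114

In a free market, 210 - P = 8P - 24 gives the equilibrium P* = 26, Q* = 184.
Because the ceiling (15) lies below the market-clearing price, it is binding.
At P = 15: Qd = 210 - 15 = 195 and Qs = 8·15 - 24 = 96.
Only 96 units reach the market. On the demand curve, the marginal buyer's willingness to pay at Q = 96 is (210 - 96) = 114.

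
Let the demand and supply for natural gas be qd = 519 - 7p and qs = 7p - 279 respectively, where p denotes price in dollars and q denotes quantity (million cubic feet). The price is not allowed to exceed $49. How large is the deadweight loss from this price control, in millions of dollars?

448

In a free market, 519 - 7p = 7p - 279 gives the equilibrium p* = 57, q* = 120.
Since 49 < 57, the ceiling is binding.
At p = 49: qd = 519 - 7·49 = 176 and qs = 7·49 - 279 = 64.
Quantity traded falls to 64. At q = 64 the demand price is (519 - 64)/7 = 65 and the supply price is (279 + 64)/7 = 49.
Deadweight loss = ½ · (65 - 49) · (120 - 64) = ½ · 16 · 56 = 448.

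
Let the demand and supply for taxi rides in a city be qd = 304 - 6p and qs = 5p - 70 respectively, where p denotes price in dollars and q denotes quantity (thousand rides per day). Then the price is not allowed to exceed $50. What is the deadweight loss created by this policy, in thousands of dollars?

0

Equilibrium: 304 - 6p = 5p - 70, so 374 = 11p and p* = 34, q* = 100.
The ceiling of 50 is above the equilibrium price 34, so it is not binding; the market clears at p* = 34, q* = 100.
Since the control does not bind, no trades are prevented and deadweight loss is zero.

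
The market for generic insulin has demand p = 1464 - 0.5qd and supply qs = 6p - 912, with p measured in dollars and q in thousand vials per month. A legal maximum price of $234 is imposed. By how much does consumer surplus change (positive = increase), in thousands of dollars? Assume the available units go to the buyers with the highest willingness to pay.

Rearranging demand gives qd = 2928 - 2p. Setting quantity demanded equal to quantity supplied, 2928 - 2p = 6p - 912, gives p* = 480 and q* = 1968.
Since 234 < 480, the ceiling is binding.
At p = 234: qd = 2928 - 2·234 = 2460 and qs = 6·234 - 912 = 492.
Consumer surplus without the control is ½ · (1464 - 480) · 1968 = 968256.
With the ceiling, 492 units are sold at 234 (assume they go to the highest-value buyers). The demand price at q = 492 is 1218, so CS = ½ · [(1464 - 234) + (1218 - 234)] · 492 = 544644.
Change in consumer surplus = 544644 - 968256 = -423612.

-423612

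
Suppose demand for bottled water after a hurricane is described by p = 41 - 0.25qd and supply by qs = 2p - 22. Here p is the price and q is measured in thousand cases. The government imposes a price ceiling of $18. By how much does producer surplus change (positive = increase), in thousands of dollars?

-351

Rearranging demand gives qd = 164 - 4p. In a free market, 164 - 4p = 2p - 22 gives the equilibrium p* = 31, q* = 40.
Because the ceiling (18) lies below the market-clearing price, it is binding.
At p = 18: qd = 164 - 4·18 = 92 and qs = 2·18 - 22 = 14.
Producer surplus without the control is ½ · (31 - 11) · 40 = 400.
With the ceiling, producers sell 14 units at 18, so PS = ½ · (18 - 11) · 14 = 49.
Change in producer surplus = 49 - 400 = -351.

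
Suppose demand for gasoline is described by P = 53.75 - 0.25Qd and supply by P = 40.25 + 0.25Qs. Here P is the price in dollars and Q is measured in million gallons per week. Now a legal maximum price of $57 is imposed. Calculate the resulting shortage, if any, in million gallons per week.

0

Rearranging demand gives Qd = 215 - 4P; rearranging supply gives Qs = 4P - 161. Setting quantity demanded equal to quantity supplied, 215 - 4P = 4P - 161, gives P* = 47 and Q* = 27.
The ceiling of 57 is above the equilibrium price 47, so it is not binding; the market clears at P* = 47, Q* = 27.
Since the control does not bind, there is no shortage.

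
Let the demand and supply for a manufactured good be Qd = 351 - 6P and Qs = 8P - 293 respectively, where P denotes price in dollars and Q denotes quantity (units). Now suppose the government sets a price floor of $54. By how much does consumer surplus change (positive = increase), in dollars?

-408

Setting quantity demanded equal to quantity supplied, 351 - 6P = 8P - 293, gives P* = 46 and Q* = 75.
Because the floor (54) lies above the market-clearing price, it is binding.
At P = 54: Qd = 351 - 6·54 = 27 and Qs = 8·54 - 293 = 139.
Consumer surplus without the control is ½ · (58.5 - 46) · 75 = 468.75.
With the floor, consumers buy 27 units at 54, so CS = ½ · (58.5 - 54) · 27 = 60.75.
Change in consumer surplus = 60.75 - 468.75 = -408.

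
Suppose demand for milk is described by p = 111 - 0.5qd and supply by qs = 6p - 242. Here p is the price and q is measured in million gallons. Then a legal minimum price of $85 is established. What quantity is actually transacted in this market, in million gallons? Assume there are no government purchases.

Rearranging demand gives qd = 222 - 2p. Setting quantity demanded equal to quantity supplied, 222 - 2p = 6p - 242, gives p* = 58 and q* = 106.
The floor of 85 is above the equilibrium price 58, so it binds.
At p = 85: qd = 222 - 2·85 = 52 and qs = 6·85 - 242 = 268.
The quantity actually transacted is the short side, demand: 52.

52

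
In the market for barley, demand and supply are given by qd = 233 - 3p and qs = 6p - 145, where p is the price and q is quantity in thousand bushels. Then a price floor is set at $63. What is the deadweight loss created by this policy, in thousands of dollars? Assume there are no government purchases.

Equilibrium: 233 - 3p = 6p - 145, so 378 = 9p and p* = 42, q* = 107.
The floor of 63 is above the equilibrium price 42, so it binds.
At p = 63: qd = 233 - 3·63 = 44 and qs = 6·63 - 145 = 233.
Quantity traded falls to 44. At q = 44 the demand price is (233 - 44)/3 = 63 and the supply price is (145 + 44)/6 = 31.5.
Deadweight loss = ½ · (63 - 31.5) · (107 - 44) = ½ · 31.5 · 63 = 992.25.

992.25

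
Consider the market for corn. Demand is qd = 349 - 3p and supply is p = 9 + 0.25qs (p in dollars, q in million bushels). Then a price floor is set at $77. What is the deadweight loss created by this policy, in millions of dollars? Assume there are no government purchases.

1270.5

Rearranging supply gives qs = 4p - 36. Without the control the market clears where 349 - 3p = 4p - 36, i.e. p* = 55 and q* = 184.
Because the floor (77) lies above the market-clearing price, it is binding.
At p = 77: qd = 349 - 3·77 = 118 and qs = 4·77 - 36 = 272.
Quantity traded falls to 118. At q = 118 the demand price is (349 - 118)/3 = 77 and the supply price is (36 + 118)/4 = 38.5.
Deadweight loss = ½ · (77 - 38.5) · (184 - 118) = ½ · 38.5 · 66 = 1270.5.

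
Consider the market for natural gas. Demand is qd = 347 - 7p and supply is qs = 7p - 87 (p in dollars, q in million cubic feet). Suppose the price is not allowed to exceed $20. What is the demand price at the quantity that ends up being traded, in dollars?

42

Setting quantity demanded equal to quantity supplied, 347 - 7p = 7p - 87, gives p* = 31 and q* = 130.
Because the ceiling (20) lies below the market-clearing price, it is binding.
At p = 20: qd = 347 - 7·20 = 207 and qs = 7·20 - 87 = 53.
Only 53 units reach the market. On the demand curve, the marginal buyer's willingness to pay at q = 53 is (347 - 53)/7 = 42.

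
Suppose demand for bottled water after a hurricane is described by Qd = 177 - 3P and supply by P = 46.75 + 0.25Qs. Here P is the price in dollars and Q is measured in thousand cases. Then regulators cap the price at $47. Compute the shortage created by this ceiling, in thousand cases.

35

Rearranging supply gives Qs = 4P - 187. Setting quantity demanded equal to quantity supplied, 177 - 3P = 4P - 187, gives P* = 52 and Q* = 21.
Because the ceiling (47) lies below the market-clearing price, it is binding.
At P = 47: Qd = 177 - 3·47 = 36 and Qs = 4·47 - 187 = 1.
Shortage = Qd - Qs = 36 - 1 = 35.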